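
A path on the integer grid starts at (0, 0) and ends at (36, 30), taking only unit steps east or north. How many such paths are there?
Number of paths = 5516694892996182896

A monotone lattice path from (0, 0) to (36, 30) consists of 36 east steps and 30 north steps in some order, so it is determined by which 36 of the 66 steps are east. The count is C(66, 36) = 5516694892996182896.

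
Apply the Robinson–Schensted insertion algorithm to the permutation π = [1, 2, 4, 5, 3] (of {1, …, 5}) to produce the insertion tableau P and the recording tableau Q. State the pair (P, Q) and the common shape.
P = [1, 2, 3, 5] / [4];  Q = [1, 2, 3, 4] / [5];  common shape = (4, 1)

Row-insert the values π_1, π_2, … into P one at a time, bumping the leftmost entry strictly greater than the inserted value down to the next row. The recording tableau Q records, in position (i, j), the step at which that cell was added to P.
  Insert 1 (step 1): P = [1];  Q = [1]
  Insert 2 (step 2): P = [1, 2];  Q = [1, 2]
  Insert 4 (step 3): P = [1, 2, 4];  Q = [1, 2, 3]
  Insert 5 (step 4): P = [1, 2, 4, 5];  Q = [1, 2, 3, 4]
  Insert 3 (step 5): P = [1, 2, 3, 5] / [4];  Q = [1, 2, 3, 4] / [5]
Final shape: (4, 1).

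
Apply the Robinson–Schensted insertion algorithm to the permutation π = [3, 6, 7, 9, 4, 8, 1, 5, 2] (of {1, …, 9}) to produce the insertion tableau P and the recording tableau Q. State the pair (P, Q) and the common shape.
P = [1, 2, 5, 8] / [3, 4] / [6, 7] / [9];  Q = [1, 2, 3, 4] / [5, 6] / [7, 8] / [9];  common shape = (4, 2, 2, 1)

Row-insert the values π_1, π_2, … into P one at a time, bumping the leftmost entry strictly greater than the inserted value down to the next row. The recording tableau Q records, in position (i, j), the step at which that cell was added to P.
  Insert 3 (step 1): P = [3];  Q = [1]
  Insert 6 (step 2): P = [3, 6];  Q = [1, 2]
  Insert 7 (step 3): P = [3, 6, 7];  Q = [1, 2, 3]
  Insert 9 (step 4): P = [3, 6, 7, 9];  Q = [1, 2, 3, 4]
  Insert 4 (step 5): P = [3, 4, 7, 9] / [6];  Q = [1, 2, 3, 4] / [5]
  Insert 8 (step 6): P = [3, 4, 7, 8] / [6, 9];  Q = [1, 2, 3, 4] / [5, 6]
  Insert 1 (step 7): P = [1, 4, 7, 8] / [3, 9] / [6];  Q = [1, 2, 3, 4] / [5, 6] / [7]
  Insert 5 (step 8): P = [1, 4, 5, 8] / [3, 7] / [6, 9];  Q = [1, 2, 3, 4] / [5, 6] / [7, 8]
  Insert 2 (step 9): P = [1, 2, 5, 8] / [3, 4] / [6, 7] / [9];  Q = [1, 2, 3, 4] / [5, 6] / [7, 8] / [9]
Final shape: (4, 2, 2, 1).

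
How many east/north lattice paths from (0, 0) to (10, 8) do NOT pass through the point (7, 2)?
Number of paths = 40734

Total paths from (0, 0) to (10, 8): C(18, 10) = 43758. Paths through (7, 2): (paths (0, 0) → (7, 2)) × (paths (7, 2) → (10, 8)) = C(9, 7) · C(9, 3) = 36 · 84 = 3024. Avoidance count = 43758 − 3024 = 40734.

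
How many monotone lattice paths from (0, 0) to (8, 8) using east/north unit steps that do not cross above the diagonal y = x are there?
C_8 = 1430

These NE paths below the diagonal are counted by the Catalan number C_n = (1/(n + 1)) · C(2n, n). For n = 8: C_8 = (1/9) · C(16, 8) = 12870/9 = 1430.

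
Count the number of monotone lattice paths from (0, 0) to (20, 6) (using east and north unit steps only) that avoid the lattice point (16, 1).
Number of paths = 228088

Total paths from (0, 0) to (20, 6): C(26, 20) = 230230. Paths through (16, 1): (paths (0, 0) → (16, 1)) × (paths (16, 1) → (20, 6)) = C(17, 16) · C(9, 4) = 17 · 126 = 2142. Avoidance count = 230230 − 2142 = 228088.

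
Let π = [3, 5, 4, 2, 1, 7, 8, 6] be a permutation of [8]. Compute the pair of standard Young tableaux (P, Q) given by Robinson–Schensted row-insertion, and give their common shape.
P = [1, 4, 6, 8] / [2, 7] / [3] / [5];  Q = [1, 2, 6, 7] / [3, 8] / [4] / [5];  common shape = (4, 2, 1, 1)

Row-insert the values π_1, π_2, … into P one at a time, bumping the leftmost entry strictly greater than the inserted value down to the next row. The recording tableau Q records, in position (i, j), the step at which that cell was added to P.
  Insert 3 (step 1): P = [3];  Q = [1]
  Insert 5 (step 2): P = [3, 5];  Q = [1, 2]
  Insert 4 (step 3): P = [3, 4] / [5];  Q = [1, 2] / [3]
  Insert 2 (step 4): P = [2, 4] / [3] / [5];  Q = [1, 2] / [3] / [4]
  Insert 1 (step 5): P = [1, 4] / [2] / [3] / [5];  Q = [1, 2] / [3] / [4] / [5]
  Insert 7 (step 6): P = [1, 4, 7] / [2] / [3] / [5];  Q = [1, 2, 6] / [3] / [4] / [5]
  Insert 8 (step 7): P = [1, 4, 7, 8] / [2] / [3] / [5];  Q = [1, 2, 6, 7] / [3] / [4] / [5]
  Insert 6 (step 8): P = [1, 4, 6, 8] / [2, 7] / [3] / [5];  Q = [1, 2, 6, 7] / [3, 8] / [4] / [5]
Final shape: (4, 2, 1, 1).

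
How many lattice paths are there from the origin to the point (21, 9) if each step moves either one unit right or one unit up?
Number of paths = 14307150

A monotone lattice path from (0, 0) to (21, 9) consists of 21 east steps and 9 north steps in some order, so it is determined by which 21 of the 30 steps are east. The count is C(30, 21) = 14307150.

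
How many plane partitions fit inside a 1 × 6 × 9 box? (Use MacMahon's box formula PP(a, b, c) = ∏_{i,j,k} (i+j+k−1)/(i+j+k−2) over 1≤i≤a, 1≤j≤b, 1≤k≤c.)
PP(1, 6, 9) = 5005

Evaluate the triple product over i = 1..1, j = 1..6, k = 1..9. The factors are (2/1) · (3/2) · (4/3) · (5/4) · (6/5) · (7/6) · (8/7) · (9/8) · … (54 factors total). The numerators and denominators telescope so the product is an integer; carrying out the multiplication exactly gives PP(1, 6, 9) = 5005.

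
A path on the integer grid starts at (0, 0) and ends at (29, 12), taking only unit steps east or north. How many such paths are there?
Number of paths = 7898654920

A monotone lattice path from (0, 0) to (29, 12) consists of 29 east steps and 12 north steps in some order, so it is determined by which 29 of the 41 steps are east. The count is C(41, 29) = 7898654920.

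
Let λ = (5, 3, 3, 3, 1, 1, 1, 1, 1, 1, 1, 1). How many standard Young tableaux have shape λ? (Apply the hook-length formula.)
# SYT of shape (5, 3, 3, 3, 1, 1, 1, 1, 1, 1, 1, 1) = 83939625

Hook-length formula: f^λ = n! / Π hook(c), product over all cells c of the Young diagram. For λ = (5, 3, 3, 3, 1, 1, 1, 1, 1, 1, 1, 1), n = 22 boxes. Hook lengths by row (left-to-right, top-to-bottom): [16, 7, 6, 2, 1]; [13, 4, 3]; [12, 3, 2]; [11, 2, 1]; [8]; [7]; [6]; [5]; [4]; [3]; [2]; [1]. Product of hooks = 13390585528320. So f^λ = 22! / 13390585528320 = 1124000727777607680000 / 13390585528320 = 83939625.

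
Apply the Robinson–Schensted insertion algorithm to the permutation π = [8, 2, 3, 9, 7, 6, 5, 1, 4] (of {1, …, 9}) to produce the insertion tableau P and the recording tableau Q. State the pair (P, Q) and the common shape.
P = [1, 3, 4] / [2, 5] / [6, 9] / [7] / [8];  Q = [1, 3, 4] / [2, 5] / [6, 9] / [7] / [8];  common shape = (3, 2, 2, 1, 1)

Row-insert the values π_1, π_2, … into P one at a time, bumping the leftmost entry strictly greater than the inserted value down to the next row. The recording tableau Q records, in position (i, j), the step at which that cell was added to P.
  Insert 8 (step 1): P = [8];  Q = [1]
  Insert 2 (step 2): P = [2] / [8];  Q = [1] / [2]
  Insert 3 (step 3): P = [2, 3] / [8];  Q = [1, 3] / [2]
  Insert 9 (step 4): P = [2, 3, 9] / [8];  Q = [1, 3, 4] / [2]
  Insert 7 (step 5): P = [2, 3, 7] / [8, 9];  Q = [1, 3, 4] / [2, 5]
  Insert 6 (step 6): P = [2, 3, 6] / [7, 9] / [8];  Q = [1, 3, 4] / [2, 5] / [6]
  Insert 5 (step 7): P = [2, 3, 5] / [6, 9] / [7] / [8];  Q = [1, 3, 4] / [2, 5] / [6] / [7]
  Insert 1 (step 8): P = [1, 3, 5] / [2, 9] / [6] / [7] / [8];  Q = [1, 3, 4] / [2, 5] / [6] / [7] / [8]
  Insert 4 (step 9): P = [1, 3, 4] / [2, 5] / [6, 9] / [7] / [8];  Q = [1, 3, 4] / [2, 5] / [6, 9] / [7] / [8]
Final shape: (3, 2, 2, 1, 1).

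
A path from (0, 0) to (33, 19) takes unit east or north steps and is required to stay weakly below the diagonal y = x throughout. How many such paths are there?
Number of paths = 33688403180250

By the reflection principle (André's argument), the number of monotone paths to (33, 19) with n ≤ m that never go above y = x is C(52, 33) − C(52, 34) = 76360380541900 − 42671977361650 = 33688403180250.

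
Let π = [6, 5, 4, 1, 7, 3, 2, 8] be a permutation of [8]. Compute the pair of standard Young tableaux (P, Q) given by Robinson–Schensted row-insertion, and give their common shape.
P = [1, 2, 8] / [3, 7] / [4] / [5] / [6];  Q = [1, 5, 8] / [2, 6] / [3] / [4] / [7];  common shape = (3, 2, 1, 1, 1)

Row-insert the values π_1, π_2, … into P one at a time, bumping the leftmost entry strictly greater than the inserted value down to the next row. The recording tableau Q records, in position (i, j), the step at which that cell was added to P.
  Insert 6 (step 1): P = [6];  Q = [1]
  Insert 5 (step 2): P = [5] / [6];  Q = [1] / [2]
  Insert 4 (step 3): P = [4] / [5] / [6];  Q = [1] / [2] / [3]
  Insert 1 (step 4): P = [1] / [4] / [5] / [6];  Q = [1] / [2] / [3] / [4]
  Insert 7 (step 5): P = [1, 7] / [4] / [5] / [6];  Q = [1, 5] / [2] / [3] / [4]
  Insert 3 (step 6): P = [1, 3] / [4, 7] / [5] / [6];  Q = [1, 5] / [2, 6] / [3] / [4]
  Insert 2 (step 7): P = [1, 2] / [3, 7] / [4] / [5] / [6];  Q = [1, 5] / [2, 6] / [3] / [4] / [7]
  Insert 8 (step 8): P = [1, 2, 8] / [3, 7] / [4] / [5] / [6];  Q = [1, 5, 8] / [2, 6] / [3] / [4] / [7]
Final shape: (3, 2, 1, 1, 1).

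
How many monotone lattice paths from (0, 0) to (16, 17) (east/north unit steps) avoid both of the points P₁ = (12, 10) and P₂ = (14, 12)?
Number of paths = 832075626

Inclusion–exclusion. Total paths: C(33, 16) = 1166803110. Through P₁: C(22, 12)·C(11, 4) = 213393180. Through P₂: C(26, 14)·C(7, 2) = 202811700. Since P₁ is strictly southwest of P₂, a monotone path through both must visit P₁ then P₂; paths through both = C(22, 12)·C(4, 2)·C(7, 2) = 81477396. Avoid both = 1166803110 − 213393180 − 202811700 + 81477396 = 832075626.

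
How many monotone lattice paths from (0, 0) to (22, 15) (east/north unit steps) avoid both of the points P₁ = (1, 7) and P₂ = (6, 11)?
Number of paths = 9274784640

Inclusion–exclusion. Total paths: C(37, 22) = 9364199760. Through P₁: C(8, 1)·C(29, 21) = 34337160. Through P₂: C(17, 6)·C(20, 16) = 59961720. Since P₁ is strictly southwest of P₂, a monotone path through both must visit P₁ then P₂; paths through both = C(8, 1)·C(9, 5)·C(20, 16) = 4883760. Avoid both = 9364199760 − 34337160 − 59961720 + 4883760 = 9274784640.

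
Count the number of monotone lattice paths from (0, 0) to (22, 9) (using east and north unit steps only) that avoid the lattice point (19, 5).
Number of paths = 18672435

Total paths from (0, 0) to (22, 9): C(31, 22) = 20160075. Paths through (19, 5): (paths (0, 0) → (19, 5)) × (paths (19, 5) → (22, 9)) = C(24, 19) · C(7, 3) = 42504 · 35 = 1487640. Avoidance count = 20160075 − 1487640 = 18672435.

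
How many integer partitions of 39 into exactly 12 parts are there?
p(39, 12 parts) = 2503

Partitions of n into exactly k parts are in bijection with partitions of n − k into at most k parts (subtract 1 from each part). So p(39, exactly 12) = p(27, parts ≤ 12). Computing via the recurrence p(m, j) = p(m, j−1) + p(m−j, j) gives 2503.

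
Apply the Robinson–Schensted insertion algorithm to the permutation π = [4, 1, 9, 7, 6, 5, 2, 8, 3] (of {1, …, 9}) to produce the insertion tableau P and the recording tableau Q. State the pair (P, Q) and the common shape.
P = [1, 2, 3] / [4, 5, 8] / [6] / [7] / [9];  Q = [1, 3, 8] / [2, 4, 9] / [5] / [6] / [7];  common shape = (3, 3, 1, 1, 1)

Row-insert the values π_1, π_2, … into P one at a time, bumping the leftmost entry strictly greater than the inserted value down to the next row. The recording tableau Q records, in position (i, j), the step at which that cell was added to P.
  Insert 4 (step 1): P = [4];  Q = [1]
  Insert 1 (step 2): P = [1] / [4];  Q = [1] / [2]
  Insert 9 (step 3): P = [1, 9] / [4];  Q = [1, 3] / [2]
  Insert 7 (step 4): P = [1, 7] / [4, 9];  Q = [1, 3] / [2, 4]
  Insert 6 (step 5): P = [1, 6] / [4, 7] / [9];  Q = [1, 3] / [2, 4] / [5]
  Insert 5 (step 6): P = [1, 5] / [4, 6] / [7] / [9];  Q = [1, 3] / [2, 4] / [5] / [6]
  Insert 2 (step 7): P = [1, 2] / [4, 5] / [6] / [7] / [9];  Q = [1, 3] / [2, 4] / [5] / [6] / [7]
  Insert 8 (step 8): P = [1, 2, 8] / [4, 5] / [6] / [7] / [9];  Q = [1, 3, 8] / [2, 4] / [5] / [6] / [7]
  Insert 3 (step 9): P = [1, 2, 3] / [4, 5, 8] / [6] / [7] / [9];  Q = [1, 3, 8] / [2, 4, 9] / [5] / [6] / [7]
Final shape: (3, 3, 1, 1, 1).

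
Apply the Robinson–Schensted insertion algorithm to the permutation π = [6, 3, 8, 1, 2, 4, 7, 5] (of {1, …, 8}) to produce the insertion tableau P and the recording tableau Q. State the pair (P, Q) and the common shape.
P = [1, 2, 4, 5] / [3, 7] / [6, 8];  Q = [1, 3, 6, 7] / [2, 5] / [4, 8];  common shape = (4, 2, 2)

Row-insert the values π_1, π_2, … into P one at a time, bumping the leftmost entry strictly greater than the inserted value down to the next row. The recording tableau Q records, in position (i, j), the step at which that cell was added to P.
  Insert 6 (step 1): P = [6];  Q = [1]
  Insert 3 (step 2): P = [3] / [6];  Q = [1] / [2]
  Insert 8 (step 3): P = [3, 8] / [6];  Q = [1, 3] / [2]
  Insert 1 (step 4): P = [1, 8] / [3] / [6];  Q = [1, 3] / [2] / [4]
  Insert 2 (step 5): P = [1, 2] / [3, 8] / [6];  Q = [1, 3] / [2, 5] / [4]
  Insert 4 (step 6): P = [1, 2, 4] / [3, 8] / [6];  Q = [1, 3, 6] / [2, 5] / [4]
  Insert 7 (step 7): P = [1, 2, 4, 7] / [3, 8] / [6];  Q = [1, 3, 6, 7] / [2, 5] / [4]
  Insert 5 (step 8): P = [1, 2, 4, 5] / [3, 7] / [6, 8];  Q = [1, 3, 6, 7] / [2, 5] / [4, 8]
Final shape: (4, 2, 2).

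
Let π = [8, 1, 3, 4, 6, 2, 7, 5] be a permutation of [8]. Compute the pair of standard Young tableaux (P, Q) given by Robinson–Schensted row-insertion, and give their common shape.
P = [1, 2, 4, 5, 7] / [3, 6] / [8];  Q = [1, 3, 4, 5, 7] / [2, 8] / [6];  common shape = (5, 2, 1)

Row-insert the values π_1, π_2, … into P one at a time, bumping the leftmost entry strictly greater than the inserted value down to the next row. The recording tableau Q records, in position (i, j), the step at which that cell was added to P.
  Insert 8 (step 1): P = [8];  Q = [1]
  Insert 1 (step 2): P = [1] / [8];  Q = [1] / [2]
  Insert 3 (step 3): P = [1, 3] / [8];  Q = [1, 3] / [2]
  Insert 4 (step 4): P = [1, 3, 4] / [8];  Q = [1, 3, 4] / [2]
  Insert 6 (step 5): P = [1, 3, 4, 6] / [8];  Q = [1, 3, 4, 5] / [2]
  Insert 2 (step 6): P = [1, 2, 4, 6] / [3] / [8];  Q = [1, 3, 4, 5] / [2] / [6]
  Insert 7 (step 7): P = [1, 2, 4, 6, 7] / [3] / [8];  Q = [1, 3, 4, 5, 7] / [2] / [6]
  Insert 5 (step 8): P = [1, 2, 4, 5, 7] / [3, 6] / [8];  Q = [1, 3, 4, 5, 7] / [2, 8] / [6]
Final shape: (5, 2, 1).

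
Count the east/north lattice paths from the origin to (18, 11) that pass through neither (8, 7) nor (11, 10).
Number of paths = 26363727

Inclusion–exclusion. Total paths: C(29, 18) = 34597290. Through P₁: C(15, 8)·C(14, 10) = 6441435. Through P₂: C(21, 11)·C(8, 7) = 2821728. Since P₁ is strictly southwest of P₂, a monotone path through both must visit P₁ then P₂; paths through both = C(15, 8)·C(6, 3)·C(8, 7) = 1029600. Avoid both = 34597290 − 6441435 − 2821728 + 1029600 = 26363727.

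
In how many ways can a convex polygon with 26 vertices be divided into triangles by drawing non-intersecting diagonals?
C_24 = 1289904147324

These polygon triangulations are counted by the Catalan number C_n = (1/(n + 1)) · C(2n, n). For n = 24: C_24 = (1/25) · C(48, 24) = 32247603683100/25 = 1289904147324.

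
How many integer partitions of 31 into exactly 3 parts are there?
p(31, 3 parts) = 80

Partitions of n into exactly k parts are in bijection with partitions of n − k into at most k parts (subtract 1 from each part). So p(31, exactly 3) = p(28, parts ≤ 3). Computing via the recurrence p(m, j) = p(m, j−1) + p(m−j, j) gives 80.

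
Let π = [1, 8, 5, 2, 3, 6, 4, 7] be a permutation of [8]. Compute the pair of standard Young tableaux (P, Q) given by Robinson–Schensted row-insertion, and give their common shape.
P = [1, 2, 3, 4, 7] / [5, 6] / [8];  Q = [1, 2, 5, 6, 8] / [3, 7] / [4];  common shape = (5, 2, 1)

Row-insert the values π_1, π_2, … into P one at a time, bumping the leftmost entry strictly greater than the inserted value down to the next row. The recording tableau Q records, in position (i, j), the step at which that cell was added to P.
  Insert 1 (step 1): P = [1];  Q = [1]
  Insert 8 (step 2): P = [1, 8];  Q = [1, 2]
  Insert 5 (step 3): P = [1, 5] / [8];  Q = [1, 2] / [3]
  Insert 2 (step 4): P = [1, 2] / [5] / [8];  Q = [1, 2] / [3] / [4]
  Insert 3 (step 5): P = [1, 2, 3] / [5] / [8];  Q = [1, 2, 5] / [3] / [4]
  Insert 6 (step 6): P = [1, 2, 3, 6] / [5] / [8];  Q = [1, 2, 5, 6] / [3] / [4]
  Insert 4 (step 7): P = [1, 2, 3, 4] / [5, 6] / [8];  Q = [1, 2, 5, 6] / [3, 7] / [4]
  Insert 7 (step 8): P = [1, 2, 3, 4, 7] / [5, 6] / [8];  Q = [1, 2, 5, 6, 8] / [3, 7] / [4]
Final shape: (5, 2, 1).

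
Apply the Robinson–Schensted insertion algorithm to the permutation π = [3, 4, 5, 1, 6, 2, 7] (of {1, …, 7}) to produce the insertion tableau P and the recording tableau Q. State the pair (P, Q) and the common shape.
P = [1, 2, 5, 6, 7] / [3, 4];  Q = [1, 2, 3, 5, 7] / [4, 6];  common shape = (5, 2)

Row-insert the values π_1, π_2, … into P one at a time, bumping the leftmost entry strictly greater than the inserted value down to the next row. The recording tableau Q records, in position (i, j), the step at which that cell was added to P.
  Insert 3 (step 1): P = [3];  Q = [1]
  Insert 4 (step 2): P = [3, 4];  Q = [1, 2]
  Insert 5 (step 3): P = [3, 4, 5];  Q = [1, 2, 3]
  Insert 1 (step 4): P = [1, 4, 5] / [3];  Q = [1, 2, 3] / [4]
  Insert 6 (step 5): P = [1, 4, 5, 6] / [3];  Q = [1, 2, 3, 5] / [4]
  Insert 2 (step 6): P = [1, 2, 5, 6] / [3, 4];  Q = [1, 2, 3, 5] / [4, 6]
  Insert 7 (step 7): P = [1, 2, 5, 6, 7] / [3, 4];  Q = [1, 2, 3, 5, 7] / [4, 6]
Final shape: (5, 2).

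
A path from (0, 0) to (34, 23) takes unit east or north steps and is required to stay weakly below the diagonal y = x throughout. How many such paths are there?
Number of paths = 1820529677650320

By the reflection principle (André's argument), the number of monotone paths to (34, 23) with n ≤ m that never go above y = x is C(57, 34) − C(57, 35) = 5309878226480100 − 3489348548829780 = 1820529677650320.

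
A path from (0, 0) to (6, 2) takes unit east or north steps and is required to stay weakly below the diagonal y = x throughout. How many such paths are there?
Number of paths = 20

By the reflection principle (André's argument), the number of monotone paths to (6, 2) with n ≤ m that never go above y = x is C(8, 6) − C(8, 7) = 28 − 8 = 20.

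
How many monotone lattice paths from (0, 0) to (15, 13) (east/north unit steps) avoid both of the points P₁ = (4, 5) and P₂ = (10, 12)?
Number of paths = 25336248

Inclusion–exclusion. Total paths: C(28, 15) = 37442160. Through P₁: C(9, 4)·C(19, 11) = 9523332. Through P₂: C(22, 10)·C(6, 5) = 3879876. Since P₁ is strictly southwest of P₂, a monotone path through both must visit P₁ then P₂; paths through both = C(9, 4)·C(13, 6)·C(6, 5) = 1297296. Avoid both = 37442160 − 9523332 − 3879876 + 1297296 = 25336248.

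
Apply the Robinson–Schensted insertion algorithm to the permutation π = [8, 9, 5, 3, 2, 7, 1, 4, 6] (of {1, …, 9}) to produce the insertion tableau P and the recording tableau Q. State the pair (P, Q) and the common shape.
P = [1, 4, 6] / [2, 7] / [3, 9] / [5] / [8];  Q = [1, 2, 9] / [3, 6] / [4, 8] / [5] / [7];  common shape = (3, 2, 2, 1, 1)

Row-insert the values π_1, π_2, … into P one at a time, bumping the leftmost entry strictly greater than the inserted value down to the next row. The recording tableau Q records, in position (i, j), the step at which that cell was added to P.
  Insert 8 (step 1): P = [8];  Q = [1]
  Insert 9 (step 2): P = [8, 9];  Q = [1, 2]
  Insert 5 (step 3): P = [5, 9] / [8];  Q = [1, 2] / [3]
  Insert 3 (step 4): P = [3, 9] / [5] / [8];  Q = [1, 2] / [3] / [4]
  Insert 2 (step 5): P = [2, 9] / [3] / [5] / [8];  Q = [1, 2] / [3] / [4] / [5]
  Insert 7 (step 6): P = [2, 7] / [3, 9] / [5] / [8];  Q = [1, 2] / [3, 6] / [4] / [5]
  Insert 1 (step 7): P = [1, 7] / [2, 9] / [3] / [5] / [8];  Q = [1, 2] / [3, 6] / [4] / [5] / [7]
  Insert 4 (step 8): P = [1, 4] / [2, 7] / [3, 9] / [5] / [8];  Q = [1, 2] / [3, 6] / [4, 8] / [5] / [7]
  Insert 6 (step 9): P = [1, 4, 6] / [2, 7] / [3, 9] / [5] / [8];  Q = [1, 2, 9] / [3, 6] / [4, 8] / [5] / [7]
Final shape: (3, 2, 2, 1, 1).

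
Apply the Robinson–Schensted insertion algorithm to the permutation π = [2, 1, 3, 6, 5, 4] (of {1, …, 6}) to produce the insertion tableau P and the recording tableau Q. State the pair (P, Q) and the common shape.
P = [1, 3, 4] / [2, 5] / [6];  Q = [1, 3, 4] / [2, 5] / [6];  common shape = (3, 2, 1)

Row-insert the values π_1, π_2, … into P one at a time, bumping the leftmost entry strictly greater than the inserted value down to the next row. The recording tableau Q records, in position (i, j), the step at which that cell was added to P.
  Insert 2 (step 1): P = [2];  Q = [1]
  Insert 1 (step 2): P = [1] / [2];  Q = [1] / [2]
  Insert 3 (step 3): P = [1, 3] / [2];  Q = [1, 3] / [2]
  Insert 6 (step 4): P = [1, 3, 6] / [2];  Q = [1, 3, 4] / [2]
  Insert 5 (step 5): P = [1, 3, 5] / [2, 6];  Q = [1, 3, 4] / [2, 5]
  Insert 4 (step 6): P = [1, 3, 4] / [2, 5] / [6];  Q = [1, 3, 4] / [2, 5] / [6]
Final shape: (3, 2, 1).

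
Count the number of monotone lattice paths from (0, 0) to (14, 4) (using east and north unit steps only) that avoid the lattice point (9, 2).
Number of paths = 1905

Total paths from (0, 0) to (14, 4): C(18, 14) = 3060. Paths through (9, 2): (paths (0, 0) → (9, 2)) × (paths (9, 2) → (14, 4)) = C(11, 9) · C(7, 5) = 55 · 21 = 1155. Avoidance count = 3060 − 1155 = 1905.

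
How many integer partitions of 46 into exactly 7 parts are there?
p(46, 7 parts) = 5731

Partitions of n into exactly k parts are in bijection with partitions of n − k into at most k parts (subtract 1 from each part). So p(46, exactly 7) = p(39, parts ≤ 7). Computing via the recurrence p(m, j) = p(m, j−1) + p(m−j, j) gives 5731.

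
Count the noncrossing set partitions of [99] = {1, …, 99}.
C_99 = 227508830794229349661819540395688853956041682601541047340

These noncrossing partitions are counted by the Catalan number C_n = (1/(n + 1)) · C(2n, n). For n = 99: C_99 = (1/100) · C(198, 99) = 22750883079422934966181954039568885395604168260154104734000/100 = 227508830794229349661819540395688853956041682601541047340.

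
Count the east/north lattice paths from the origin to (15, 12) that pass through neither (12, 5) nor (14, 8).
Number of paths = 15351850

Inclusion–exclusion. Total paths: C(27, 15) = 17383860. Through P₁: C(17, 12)·C(10, 3) = 742560. Through P₂: C(22, 14)·C(5, 1) = 1598850. Since P₁ is strictly southwest of P₂, a monotone path through both must visit P₁ then P₂; paths through both = C(17, 12)·C(5, 2)·C(5, 1) = 309400. Avoid both = 17383860 − 742560 − 1598850 + 309400 = 15351850.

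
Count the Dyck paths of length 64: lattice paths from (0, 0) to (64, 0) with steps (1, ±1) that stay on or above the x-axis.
C_32 = 55534064877048198

These Dyck paths are counted by the Catalan number C_n = (1/(n + 1)) · C(2n, n). For n = 32: C_32 = (1/33) · C(64, 32) = 1832624140942590534/33 = 55534064877048198.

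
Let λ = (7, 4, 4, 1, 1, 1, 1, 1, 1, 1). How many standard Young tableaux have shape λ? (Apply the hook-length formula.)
# SYT of shape (7, 4, 4, 1, 1, 1, 1, 1, 1, 1) = 363738375

Hook-length formula: f^λ = n! / Π hook(c), product over all cells c of the Young diagram. For λ = (7, 4, 4, 1, 1, 1, 1, 1, 1, 1), n = 22 boxes. Hook lengths by row (left-to-right, top-to-bottom): [16, 8, 7, 6, 3, 2, 1]; [12, 4, 3, 2]; [11, 3, 2, 1]; [7]; [6]; [5]; [4]; [3]; [2]; [1]. Product of hooks = 3090135121920. So f^λ = 22! / 3090135121920 = 1124000727777607680000 / 3090135121920 = 363738375.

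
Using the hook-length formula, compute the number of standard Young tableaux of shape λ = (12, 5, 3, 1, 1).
# SYT of shape (12, 5, 3, 1, 1) = 155120427

Hook-length formula: f^λ = n! / Π hook(c), product over all cells c of the Young diagram. For λ = (12, 5, 3, 1, 1), n = 22 boxes. Hook lengths by row (left-to-right, top-to-bottom): [16, 13, 12, 10, 9, 7, 6, 5, 4, 3, 2, 1]; [8, 5, 4, 2, 1]; [5, 2, 1]; [2]; [1]. Product of hooks = 7245987840000. So f^λ = 22! / 7245987840000 = 1124000727777607680000 / 7245987840000 = 155120427.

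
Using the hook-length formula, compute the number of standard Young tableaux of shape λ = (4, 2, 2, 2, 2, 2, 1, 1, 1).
# SYT of shape (4, 2, 2, 2, 2, 2, 1, 1, 1) = 170170

Hook-length formula: f^λ = n! / Π hook(c), product over all cells c of the Young diagram. For λ = (4, 2, 2, 2, 2, 2, 1, 1, 1), n = 17 boxes. Hook lengths by row (left-to-right, top-to-bottom): [12, 8, 2, 1]; [9, 5]; [8, 4]; [7, 3]; [6, 2]; [5, 1]; [3]; [2]; [1]. Product of hooks = 2090188800. So f^λ = 17! / 2090188800 = 355687428096000 / 2090188800 = 170170.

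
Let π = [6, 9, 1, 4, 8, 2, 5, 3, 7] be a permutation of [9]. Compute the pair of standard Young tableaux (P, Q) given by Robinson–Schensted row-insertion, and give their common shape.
P = [1, 2, 3, 7] / [4, 5] / [6, 8] / [9];  Q = [1, 2, 5, 9] / [3, 4] / [6, 7] / [8];  common shape = (4, 2, 2, 1)

Row-insert the values π_1, π_2, … into P one at a time, bumping the leftmost entry strictly greater than the inserted value down to the next row. The recording tableau Q records, in position (i, j), the step at which that cell was added to P.
  Insert 6 (step 1): P = [6];  Q = [1]
  Insert 9 (step 2): P = [6, 9];  Q = [1, 2]
  Insert 1 (step 3): P = [1, 9] / [6];  Q = [1, 2] / [3]
  Insert 4 (step 4): P = [1, 4] / [6, 9];  Q = [1, 2] / [3, 4]
  Insert 8 (step 5): P = [1, 4, 8] / [6, 9];  Q = [1, 2, 5] / [3, 4]
  Insert 2 (step 6): P = [1, 2, 8] / [4, 9] / [6];  Q = [1, 2, 5] / [3, 4] / [6]
  Insert 5 (step 7): P = [1, 2, 5] / [4, 8] / [6, 9];  Q = [1, 2, 5] / [3, 4] / [6, 7]
  Insert 3 (step 8): P = [1, 2, 3] / [4, 5] / [6, 8] / [9];  Q = [1, 2, 5] / [3, 4] / [6, 7] / [8]
  Insert 7 (step 9): P = [1, 2, 3, 7] / [4, 5] / [6, 8] / [9];  Q = [1, 2, 5, 9] / [3, 4] / [6, 7] / [8]
Final shape: (4, 2, 2, 1).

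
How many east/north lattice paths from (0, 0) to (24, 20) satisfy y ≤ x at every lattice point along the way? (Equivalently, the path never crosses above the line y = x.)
Number of paths = 352207870014

By the reflection principle (André's argument), the number of monotone paths to (24, 20) with n ≤ m that never go above y = x is C(44, 24) − C(44, 25) = 1761039350070 − 1408831480056 = 352207870014.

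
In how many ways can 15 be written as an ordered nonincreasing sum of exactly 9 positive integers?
p(15, 9 parts) = 11

Partitions of n into exactly k parts ↔ partitions of n − k into at most k parts (subtract 1 from each part). For n = 15, k = 9, the partitions are: 7+1+1+1+1+1+1+1+1, 6+2+1+1+1+1+1+1+1, 5+3+1+1+1+1+1+1+1, 5+2+2+1+1+1+1+1+1, 4+4+1+1+1+1+1+1+1, 4+3+2+1+1+1+1+1+1, 4+2+2+2+1+1+1+1+1, 3+3+3+1+1+1+1+1+1, 3+3+2+2+1+1+1+1+1, 3+2+2+2+2+1+1+1+1, 2+2+2+2+2+2+1+1+1. Count = 11.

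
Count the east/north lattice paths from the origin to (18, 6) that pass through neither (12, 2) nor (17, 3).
Number of paths = 113110

Inclusion–exclusion. Total paths: C(24, 18) = 134596. Through P₁: C(14, 12)·C(10, 6) = 19110. Through P₂: C(20, 17)·C(4, 1) = 4560. Since P₁ is strictly southwest of P₂, a monotone path through both must visit P₁ then P₂; paths through both = C(14, 12)·C(6, 5)·C(4, 1) = 2184. Avoid both = 134596 − 19110 − 4560 + 2184 = 113110.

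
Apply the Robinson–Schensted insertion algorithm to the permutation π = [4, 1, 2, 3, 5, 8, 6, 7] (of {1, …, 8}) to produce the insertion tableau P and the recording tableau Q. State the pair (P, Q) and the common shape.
P = [1, 2, 3, 5, 6, 7] / [4, 8];  Q = [1, 3, 4, 5, 6, 8] / [2, 7];  common shape = (6, 2)

Row-insert the values π_1, π_2, … into P one at a time, bumping the leftmost entry strictly greater than the inserted value down to the next row. The recording tableau Q records, in position (i, j), the step at which that cell was added to P.
  Insert 4 (step 1): P = [4];  Q = [1]
  Insert 1 (step 2): P = [1] / [4];  Q = [1] / [2]
  Insert 2 (step 3): P = [1, 2] / [4];  Q = [1, 3] / [2]
  Insert 3 (step 4): P = [1, 2, 3] / [4];  Q = [1, 3, 4] / [2]
  Insert 5 (step 5): P = [1, 2, 3, 5] / [4];  Q = [1, 3, 4, 5] / [2]
  Insert 8 (step 6): P = [1, 2, 3, 5, 8] / [4];  Q = [1, 3, 4, 5, 6] / [2]
  Insert 6 (step 7): P = [1, 2, 3, 5, 6] / [4, 8];  Q = [1, 3, 4, 5, 6] / [2, 7]
  Insert 7 (step 8): P = [1, 2, 3, 5, 6, 7] / [4, 8];  Q = [1, 3, 4, 5, 6, 8] / [2, 7]
Final shape: (6, 2).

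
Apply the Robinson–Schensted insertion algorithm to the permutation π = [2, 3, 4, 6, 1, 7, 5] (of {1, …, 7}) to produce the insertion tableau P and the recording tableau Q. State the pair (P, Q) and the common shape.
P = [1, 3, 4, 5, 7] / [2, 6];  Q = [1, 2, 3, 4, 6] / [5, 7];  common shape = (5, 2)

Row-insert the values π_1, π_2, … into P one at a time, bumping the leftmost entry strictly greater than the inserted value down to the next row. The recording tableau Q records, in position (i, j), the step at which that cell was added to P.
  Insert 2 (step 1): P = [2];  Q = [1]
  Insert 3 (step 2): P = [2, 3];  Q = [1, 2]
  Insert 4 (step 3): P = [2, 3, 4];  Q = [1, 2, 3]
  Insert 6 (step 4): P = [2, 3, 4, 6];  Q = [1, 2, 3, 4]
  Insert 1 (step 5): P = [1, 3, 4, 6] / [2];  Q = [1, 2, 3, 4] / [5]
  Insert 7 (step 6): P = [1, 3, 4, 6, 7] / [2];  Q = [1, 2, 3, 4, 6] / [5]
  Insert 5 (step 7): P = [1, 3, 4, 5, 7] / [2, 6];  Q = [1, 2, 3, 4, 6] / [5, 7]
Final shape: (5, 2).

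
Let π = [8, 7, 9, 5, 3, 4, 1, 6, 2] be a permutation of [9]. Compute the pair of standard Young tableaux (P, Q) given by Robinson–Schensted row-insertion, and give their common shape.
P = [1, 2, 6] / [3, 4] / [5, 9] / [7] / [8];  Q = [1, 3, 8] / [2, 6] / [4, 9] / [5] / [7];  common shape = (3, 2, 2, 1, 1)

Row-insert the values π_1, π_2, … into P one at a time, bumping the leftmost entry strictly greater than the inserted value down to the next row. The recording tableau Q records, in position (i, j), the step at which that cell was added to P.
  Insert 8 (step 1): P = [8];  Q = [1]
  Insert 7 (step 2): P = [7] / [8];  Q = [1] / [2]
  Insert 9 (step 3): P = [7, 9] / [8];  Q = [1, 3] / [2]
  Insert 5 (step 4): P = [5, 9] / [7] / [8];  Q = [1, 3] / [2] / [4]
  Insert 3 (step 5): P = [3, 9] / [5] / [7] / [8];  Q = [1, 3] / [2] / [4] / [5]
  Insert 4 (step 6): P = [3, 4] / [5, 9] / [7] / [8];  Q = [1, 3] / [2, 6] / [4] / [5]
  Insert 1 (step 7): P = [1, 4] / [3, 9] / [5] / [7] / [8];  Q = [1, 3] / [2, 6] / [4] / [5] / [7]
  Insert 6 (step 8): P = [1, 4, 6] / [3, 9] / [5] / [7] / [8];  Q = [1, 3, 8] / [2, 6] / [4] / [5] / [7]
  Insert 2 (step 9): P = [1, 2, 6] / [3, 4] / [5, 9] / [7] / [8];  Q = [1, 3, 8] / [2, 6] / [4, 9] / [5] / [7]
Final shape: (3, 2, 2, 1, 1).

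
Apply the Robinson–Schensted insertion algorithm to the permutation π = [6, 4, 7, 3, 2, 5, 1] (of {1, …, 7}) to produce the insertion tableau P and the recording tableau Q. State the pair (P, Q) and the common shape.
P = [1, 5] / [2, 7] / [3] / [4] / [6];  Q = [1, 3] / [2, 6] / [4] / [5] / [7];  common shape = (2, 2, 1, 1, 1)

Row-insert the values π_1, π_2, … into P one at a time, bumping the leftmost entry strictly greater than the inserted value down to the next row. The recording tableau Q records, in position (i, j), the step at which that cell was added to P.
  Insert 6 (step 1): P = [6];  Q = [1]
  Insert 4 (step 2): P = [4] / [6];  Q = [1] / [2]
  Insert 7 (step 3): P = [4, 7] / [6];  Q = [1, 3] / [2]
  Insert 3 (step 4): P = [3, 7] / [4] / [6];  Q = [1, 3] / [2] / [4]
  Insert 2 (step 5): P = [2, 7] / [3] / [4] / [6];  Q = [1, 3] / [2] / [4] / [5]
  Insert 5 (step 6): P = [2, 5] / [3, 7] / [4] / [6];  Q = [1, 3] / [2, 6] / [4] / [5]
  Insert 1 (step 7): P = [1, 5] / [2, 7] / [3] / [4] / [6];  Q = [1, 3] / [2, 6] / [4] / [5] / [7]
Final shape: (2, 2, 1, 1, 1).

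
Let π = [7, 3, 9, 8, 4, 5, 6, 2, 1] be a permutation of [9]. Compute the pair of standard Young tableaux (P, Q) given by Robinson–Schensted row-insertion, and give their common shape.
P = [1, 4, 5, 6] / [2, 8] / [3] / [7] / [9];  Q = [1, 3, 6, 7] / [2, 4] / [5] / [8] / [9];  common shape = (4, 2, 1, 1, 1)

Row-insert the values π_1, π_2, … into P one at a time, bumping the leftmost entry strictly greater than the inserted value down to the next row. The recording tableau Q records, in position (i, j), the step at which that cell was added to P.
  Insert 7 (step 1): P = [7];  Q = [1]
  Insert 3 (step 2): P = [3] / [7];  Q = [1] / [2]
  Insert 9 (step 3): P = [3, 9] / [7];  Q = [1, 3] / [2]
  Insert 8 (step 4): P = [3, 8] / [7, 9];  Q = [1, 3] / [2, 4]
  Insert 4 (step 5): P = [3, 4] / [7, 8] / [9];  Q = [1, 3] / [2, 4] / [5]
  Insert 5 (step 6): P = [3, 4, 5] / [7, 8] / [9];  Q = [1, 3, 6] / [2, 4] / [5]
  Insert 6 (step 7): P = [3, 4, 5, 6] / [7, 8] / [9];  Q = [1, 3, 6, 7] / [2, 4] / [5]
  Insert 2 (step 8): P = [2, 4, 5, 6] / [3, 8] / [7] / [9];  Q = [1, 3, 6, 7] / [2, 4] / [5] / [8]
  Insert 1 (step 9): P = [1, 4, 5, 6] / [2, 8] / [3] / [7] / [9];  Q = [1, 3, 6, 7] / [2, 4] / [5] / [8] / [9]
Final shape: (4, 2, 1, 1, 1).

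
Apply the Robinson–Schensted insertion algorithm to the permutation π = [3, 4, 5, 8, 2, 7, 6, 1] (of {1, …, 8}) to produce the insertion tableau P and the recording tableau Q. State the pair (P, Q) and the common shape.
P = [1, 4, 5, 6] / [2, 7] / [3] / [8];  Q = [1, 2, 3, 4] / [5, 6] / [7] / [8];  common shape = (4, 2, 1, 1)

Row-insert the values π_1, π_2, … into P one at a time, bumping the leftmost entry strictly greater than the inserted value down to the next row. The recording tableau Q records, in position (i, j), the step at which that cell was added to P.
  Insert 3 (step 1): P = [3];  Q = [1]
  Insert 4 (step 2): P = [3, 4];  Q = [1, 2]
  Insert 5 (step 3): P = [3, 4, 5];  Q = [1, 2, 3]
  Insert 8 (step 4): P = [3, 4, 5, 8];  Q = [1, 2, 3, 4]
  Insert 2 (step 5): P = [2, 4, 5, 8] / [3];  Q = [1, 2, 3, 4] / [5]
  Insert 7 (step 6): P = [2, 4, 5, 7] / [3, 8];  Q = [1, 2, 3, 4] / [5, 6]
  Insert 6 (step 7): P = [2, 4, 5, 6] / [3, 7] / [8];  Q = [1, 2, 3, 4] / [5, 6] / [7]
  Insert 1 (step 8): P = [1, 4, 5, 6] / [2, 7] / [3] / [8];  Q = [1, 2, 3, 4] / [5, 6] / [7] / [8]
Final shape: (4, 2, 1, 1).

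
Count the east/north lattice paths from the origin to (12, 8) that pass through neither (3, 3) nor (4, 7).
Number of paths = 83860

Inclusion–exclusion. Total paths: C(20, 12) = 125970. Through P₁: C(6, 3)·C(14, 9) = 40040. Through P₂: C(11, 4)·C(9, 8) = 2970. Since P₁ is strictly southwest of P₂, a monotone path through both must visit P₁ then P₂; paths through both = C(6, 3)·C(5, 1)·C(9, 8) = 900. Avoid both = 125970 − 40040 − 2970 + 900 = 83860.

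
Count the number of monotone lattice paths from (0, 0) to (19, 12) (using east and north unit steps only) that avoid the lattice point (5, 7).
Number of paths = 131911149

Total paths from (0, 0) to (19, 12): C(31, 19) = 141120525. Paths through (5, 7): (paths (0, 0) → (5, 7)) × (paths (5, 7) → (19, 12)) = C(12, 5) · C(19, 14) = 792 · 11628 = 9209376. Avoidance count = 141120525 − 9209376 = 131911149.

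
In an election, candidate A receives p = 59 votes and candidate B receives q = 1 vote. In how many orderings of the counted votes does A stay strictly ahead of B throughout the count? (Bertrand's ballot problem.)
Strict-lead orderings = 58

Total orderings of the 60 votes with 59 for A: C(60, 59) = 60. By the Bertrand ballot formula (Cycle Lemma / reflection principle), the number of orderings in which A is strictly ahead of B throughout is (p − q)/(p + q) · C(p + q, p) = (59 − 1)/(59 + 1) · 60 = 58.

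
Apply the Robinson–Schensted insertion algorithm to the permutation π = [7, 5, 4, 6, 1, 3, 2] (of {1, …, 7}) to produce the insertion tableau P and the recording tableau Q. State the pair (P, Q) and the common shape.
P = [1, 2] / [3, 6] / [4] / [5] / [7];  Q = [1, 4] / [2, 6] / [3] / [5] / [7];  common shape = (2, 2, 1, 1, 1)

Row-insert the values π_1, π_2, … into P one at a time, bumping the leftmost entry strictly greater than the inserted value down to the next row. The recording tableau Q records, in position (i, j), the step at which that cell was added to P.
  Insert 7 (step 1): P = [7];  Q = [1]
  Insert 5 (step 2): P = [5] / [7];  Q = [1] / [2]
  Insert 4 (step 3): P = [4] / [5] / [7];  Q = [1] / [2] / [3]
  Insert 6 (step 4): P = [4, 6] / [5] / [7];  Q = [1, 4] / [2] / [3]
  Insert 1 (step 5): P = [1, 6] / [4] / [5] / [7];  Q = [1, 4] / [2] / [3] / [5]
  Insert 3 (step 6): P = [1, 3] / [4, 6] / [5] / [7];  Q = [1, 4] / [2, 6] / [3] / [5]
  Insert 2 (step 7): P = [1, 2] / [3, 6] / [4] / [5] / [7];  Q = [1, 4] / [2, 6] / [3] / [5] / [7]
Final shape: (2, 2, 1, 1, 1).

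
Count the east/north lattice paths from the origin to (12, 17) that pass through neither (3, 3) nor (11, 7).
Number of paths = 35310971

Inclusion–exclusion. Total paths: C(29, 12) = 51895935. Through P₁: C(6, 3)·C(23, 9) = 16343800. Through P₂: C(18, 11)·C(11, 1) = 350064. Since P₁ is strictly southwest of P₂, a monotone path through both must visit P₁ then P₂; paths through both = C(6, 3)·C(12, 8)·C(11, 1) = 108900. Avoid both = 51895935 − 16343800 − 350064 + 108900 = 35310971.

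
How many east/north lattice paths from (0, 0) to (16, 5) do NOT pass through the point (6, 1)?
Number of paths = 13342

Total paths from (0, 0) to (16, 5): C(21, 16) = 20349. Paths through (6, 1): (paths (0, 0) → (6, 1)) × (paths (6, 1) → (16, 5)) = C(7, 6) · C(14, 10) = 7 · 1001 = 7007. Avoidance count = 20349 − 7007 = 13342.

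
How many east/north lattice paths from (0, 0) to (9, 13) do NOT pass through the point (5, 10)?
Number of paths = 392315

Total paths from (0, 0) to (9, 13): C(22, 9) = 497420. Paths through (5, 10): (paths (0, 0) → (5, 10)) × (paths (5, 10) → (9, 13)) = C(15, 5) · C(7, 4) = 3003 · 35 = 105105. Avoidance count = 497420 − 105105 = 392315.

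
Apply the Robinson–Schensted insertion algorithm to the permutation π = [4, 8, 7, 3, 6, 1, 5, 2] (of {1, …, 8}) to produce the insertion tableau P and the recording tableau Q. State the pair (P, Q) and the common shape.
P = [1, 2] / [3, 5] / [4, 6] / [7] / [8];  Q = [1, 2] / [3, 5] / [4, 7] / [6] / [8];  common shape = (2, 2, 2, 1, 1)

Row-insert the values π_1, π_2, … into P one at a time, bumping the leftmost entry strictly greater than the inserted value down to the next row. The recording tableau Q records, in position (i, j), the step at which that cell was added to P.
  Insert 4 (step 1): P = [4];  Q = [1]
  Insert 8 (step 2): P = [4, 8];  Q = [1, 2]
  Insert 7 (step 3): P = [4, 7] / [8];  Q = [1, 2] / [3]
  Insert 3 (step 4): P = [3, 7] / [4] / [8];  Q = [1, 2] / [3] / [4]
  Insert 6 (step 5): P = [3, 6] / [4, 7] / [8];  Q = [1, 2] / [3, 5] / [4]
  Insert 1 (step 6): P = [1, 6] / [3, 7] / [4] / [8];  Q = [1, 2] / [3, 5] / [4] / [6]
  Insert 5 (step 7): P = [1, 5] / [3, 6] / [4, 7] / [8];  Q = [1, 2] / [3, 5] / [4, 7] / [6]
  Insert 2 (step 8): P = [1, 2] / [3, 5] / [4, 6] / [7] / [8];  Q = [1, 2] / [3, 5] / [4, 7] / [6] / [8]
Final shape: (2, 2, 2, 1, 1).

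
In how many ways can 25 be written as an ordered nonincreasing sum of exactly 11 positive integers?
p(25, 11 parts) = 131

Partitions of n into exactly k parts are in bijection with partitions of n − k into at most k parts (subtract 1 from each part). So p(25, exactly 11) = p(14, parts ≤ 11). Computing via the recurrence p(m, j) = p(m, j−1) + p(m−j, j) gives 131.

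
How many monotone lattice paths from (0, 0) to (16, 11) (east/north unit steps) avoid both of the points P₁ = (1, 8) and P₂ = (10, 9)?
Number of paths = 10446487

Inclusion–exclusion. Total paths: C(27, 16) = 13037895. Through P₁: C(9, 1)·C(18, 15) = 7344. Through P₂: C(19, 10)·C(8, 6) = 2586584. Since P₁ is strictly southwest of P₂, a monotone path through both must visit P₁ then P₂; paths through both = C(9, 1)·C(10, 9)·C(8, 6) = 2520. Avoid both = 13037895 − 7344 − 2586584 + 2520 = 10446487.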